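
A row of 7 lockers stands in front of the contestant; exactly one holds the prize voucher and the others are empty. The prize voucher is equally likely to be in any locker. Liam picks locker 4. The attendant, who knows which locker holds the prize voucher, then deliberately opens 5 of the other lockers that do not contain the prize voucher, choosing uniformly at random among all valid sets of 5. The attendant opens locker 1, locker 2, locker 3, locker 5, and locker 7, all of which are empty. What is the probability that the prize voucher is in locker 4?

Apply Bayes' rule, conditioning on where the prize voucher actually is.
If it is in any of lockers 1, 2, 3, 5, and 7 (prior 1/7 each): that locker was opened and seen not to hold the prize — ruled out; weight (1/7)·0 = 0 each.
If it is in locker 4 (prior 1/7): the attendant has 6 equally likely choices, so probability 1/6; weight (1/7)·(1/6) = 1/42.
If it is in locker 6 (prior 1/7): the attendant has no choice, probability 1; weight (1/7)·1 = 1/7.
The weights sum to 1/6.
So P(the prize voucher in locker 4 | the attendant opened locker 1, locker 2, locker 3, locker 5, and locker 7) = (1/42) / (1/6) = 1/7.

1/7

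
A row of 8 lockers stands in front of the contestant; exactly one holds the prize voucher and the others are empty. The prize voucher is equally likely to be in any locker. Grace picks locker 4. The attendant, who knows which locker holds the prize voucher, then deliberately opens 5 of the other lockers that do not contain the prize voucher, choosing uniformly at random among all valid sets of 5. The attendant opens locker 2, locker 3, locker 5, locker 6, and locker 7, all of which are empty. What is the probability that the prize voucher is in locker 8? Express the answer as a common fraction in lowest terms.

Consider each possible location of the prize voucher in turn.
If it is in either of lockers 1 and 8 (prior 1/8 each): the attendant has 6 equally likely choices, so probability 1/6; weight (1/8)·(1/6) = 1/48 each.
If it is in any of lockers 2, 3, 5, 6, and 7 (prior 1/8 each): that locker was opened and seen not to hold the prize — ruled out; weight (1/8)·0 = 0 each.
If it is in locker 4 (prior 1/8): the attendant has 21 equally likely choices, so probability 1/21; weight (1/8)·(1/21) = 1/168.
The weights sum to 1/21.
So P(the prize voucher in locker 8 | the attendant opened locker 2, locker 3, locker 5, locker 6, and locker 7) = (1/48) / (1/21) = 7/16.

7/16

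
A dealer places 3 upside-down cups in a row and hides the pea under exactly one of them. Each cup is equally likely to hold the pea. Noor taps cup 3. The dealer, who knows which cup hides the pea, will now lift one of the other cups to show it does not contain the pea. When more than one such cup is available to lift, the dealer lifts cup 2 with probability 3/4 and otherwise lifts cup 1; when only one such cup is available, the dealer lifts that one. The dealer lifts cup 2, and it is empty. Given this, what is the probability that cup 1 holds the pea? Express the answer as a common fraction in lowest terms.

Apply Bayes' rule, conditioning on where the pea actually is.
If it is under cup 1 (prior 1/3): only cup 2 is available, probability 1; weight (1/3)·1 = 1/3.
If it is under cup 2 (prior 1/3): the dealer opened cup 2, so this case is ruled out; weight (1/3)·0 = 0.
If it is under cup 3 (prior 1/3): cup 2 is available, opened with probability 3/4; weight (1/3)·(3/4) = 1/4.
The weights sum to 7/12.
So P(the pea under cup 1 | the dealer opened cup 2) = (1/3) / (7/12) = 4/7.

4/7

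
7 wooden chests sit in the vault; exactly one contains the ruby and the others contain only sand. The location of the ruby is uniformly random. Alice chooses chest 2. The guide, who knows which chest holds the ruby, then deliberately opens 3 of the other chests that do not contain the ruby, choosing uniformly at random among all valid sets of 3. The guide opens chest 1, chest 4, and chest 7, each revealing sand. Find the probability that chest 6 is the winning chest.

2/7

Condition on the true location of the ruby.
If it is in any of chests 1, 4, and 7 (prior 1/7 each): that chest was opened and seen not to hold the prize — ruled out; weight (1/7)·0 = 0 each.
If it is in chest 2 (prior 1/7): the guide has 20 equally likely choices, so probability 1/20; weight (1/7)·(1/20) = 1/140.
If it is in any of chests 3, 5, and 6 (prior 1/7 each): the guide has 10 equally likely choices, so probability 1/10; weight (1/7)·(1/10) = 1/70 each.
The weights sum to 1/20.
So P(the ruby in chest 6 | the guide opened chest 1, chest 4, and chest 7) = (1/70) / (1/20) = 2/7.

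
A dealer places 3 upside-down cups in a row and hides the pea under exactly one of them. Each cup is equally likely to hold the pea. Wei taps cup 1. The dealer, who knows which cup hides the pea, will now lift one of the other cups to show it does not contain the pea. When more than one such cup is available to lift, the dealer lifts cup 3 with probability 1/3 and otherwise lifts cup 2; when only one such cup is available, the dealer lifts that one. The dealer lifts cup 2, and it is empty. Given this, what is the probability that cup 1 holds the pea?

2/5

Consider each possible location of the pea in turn.
If it is under cup 1 (prior 1/3): cup 3 is available but not opened, probability 2/3; weight (1/3)·(2/3) = 2/9.
If it is under cup 2 (prior 1/3): the dealer opened cup 2, so this case is ruled out; weight (1/3)·0 = 0.
If it is under cup 3 (prior 1/3): only cup 2 is available, probability 1; weight (1/3)·1 = 1/3.
The weights sum to 5/9.
So P(the pea under cup 1 | the dealer opened cup 2) = (2/9) / (5/9) = 2/5.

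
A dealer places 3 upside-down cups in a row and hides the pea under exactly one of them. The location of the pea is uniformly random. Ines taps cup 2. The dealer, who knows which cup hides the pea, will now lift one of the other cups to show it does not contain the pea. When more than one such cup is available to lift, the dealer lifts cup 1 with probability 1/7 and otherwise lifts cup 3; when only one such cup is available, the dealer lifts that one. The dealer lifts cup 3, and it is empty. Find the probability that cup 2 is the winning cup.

6/13

Apply Bayes' rule, conditioning on where the pea actually is.
If it is under cup 1 (prior 1/3): only cup 3 is available, probability 1; weight (1/3)·1 = 1/3.
If it is under cup 2 (prior 1/3): cup 1 is available but not opened, probability 6/7; weight (1/3)·(6/7) = 2/7.
If it is under cup 3 (prior 1/3): the dealer opened cup 3, so this case is ruled out; weight (1/3)·0 = 0.
The weights sum to 13/21.
So P(the pea under cup 2 | the dealer opened cup 3) = (2/7) / (13/21) = 6/13.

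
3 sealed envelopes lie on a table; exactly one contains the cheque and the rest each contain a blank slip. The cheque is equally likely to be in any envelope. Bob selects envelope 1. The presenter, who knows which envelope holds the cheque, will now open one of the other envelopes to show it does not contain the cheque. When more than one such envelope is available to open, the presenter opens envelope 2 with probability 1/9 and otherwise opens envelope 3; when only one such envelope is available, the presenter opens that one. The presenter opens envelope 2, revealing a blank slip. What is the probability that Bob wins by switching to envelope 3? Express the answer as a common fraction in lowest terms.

9/10

Condition on the true location of the cheque.
If it is in envelope 1 (prior 1/3): envelope 2 is available, opened with probability 1/9; weight (1/3)·(1/9) = 1/27.
If it is in envelope 2 (prior 1/3): the presenter opened envelope 2, so this case is ruled out; weight (1/3)·0 = 0.
If it is in envelope 3 (prior 1/3): only envelope 2 is available, probability 1; weight (1/3)·1 = 1/3.
The weights sum to 10/27.
So P(the cheque in envelope 3 | the presenter opened envelope 2) = (1/3) / (10/27) = 9/10.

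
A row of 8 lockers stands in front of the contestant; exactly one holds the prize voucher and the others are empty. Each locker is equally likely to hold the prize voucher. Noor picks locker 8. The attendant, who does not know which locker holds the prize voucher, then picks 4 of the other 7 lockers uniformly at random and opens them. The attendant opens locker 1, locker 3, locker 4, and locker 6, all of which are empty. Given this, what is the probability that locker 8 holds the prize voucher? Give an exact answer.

Because the attendant chose which lockers to open without knowing where the prize voucher is, the choice is independent of the prize location. Learning that none of the 4 opened lockers holds the prize voucher simply rules out those 4 locations and leaves the remaining 4 lockers still equally likely by symmetry.
So P(the prize voucher in locker 8) = 1/4.

1/4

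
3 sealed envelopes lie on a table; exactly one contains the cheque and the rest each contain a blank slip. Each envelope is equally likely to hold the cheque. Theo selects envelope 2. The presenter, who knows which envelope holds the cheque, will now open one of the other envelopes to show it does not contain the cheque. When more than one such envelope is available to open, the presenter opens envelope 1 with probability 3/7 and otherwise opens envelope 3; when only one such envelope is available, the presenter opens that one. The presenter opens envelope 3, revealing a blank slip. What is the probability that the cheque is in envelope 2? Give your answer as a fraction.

Condition on the true location of the cheque.
If it is in envelope 1 (prior 1/3): only envelope 3 is available, probability 1; weight (1/3)·1 = 1/3.
If it is in envelope 2 (prior 1/3): envelope 1 is available but not opened, probability 4/7; weight (1/3)·(4/7) = 4/21.
If it is in envelope 3 (prior 1/3): the presenter opened envelope 3, so this case is ruled out; weight (1/3)·0 = 0.
The weights sum to 11/21.
So P(the cheque in envelope 2 | the presenter opened envelope 3) = (4/21) / (11/21) = 4/11.

4/11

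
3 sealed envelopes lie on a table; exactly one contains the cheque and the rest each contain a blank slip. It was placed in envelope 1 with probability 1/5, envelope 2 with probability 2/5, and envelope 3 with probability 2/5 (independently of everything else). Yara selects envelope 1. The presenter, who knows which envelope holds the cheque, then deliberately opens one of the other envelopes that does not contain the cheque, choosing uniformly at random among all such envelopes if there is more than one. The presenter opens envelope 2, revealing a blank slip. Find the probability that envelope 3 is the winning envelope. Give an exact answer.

Consider each possible location of the cheque in turn.
If it is in envelope 1 (prior 1/5): the presenter has 2 equally likely choices, so probability 1/2; weight (1/5)·(1/2) = 1/10.
If it is in envelope 2 (prior 2/5): the presenter opened envelope 2, so this case is ruled out; weight (2/5)·0 = 0.
If it is in envelope 3 (prior 2/5): the presenter has no choice, probability 1; weight (2/5)·1 = 2/5.
The weights sum to 1/2.
So P(the cheque in envelope 3 | the presenter opened envelope 2) = (2/5) / (1/2) = 4/5.

4/5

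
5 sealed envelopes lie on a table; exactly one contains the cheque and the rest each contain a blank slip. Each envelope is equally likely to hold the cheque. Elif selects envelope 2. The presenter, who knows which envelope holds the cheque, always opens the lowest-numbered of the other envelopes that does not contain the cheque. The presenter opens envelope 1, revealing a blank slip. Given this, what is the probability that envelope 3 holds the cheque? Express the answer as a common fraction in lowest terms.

Condition on the true location of the cheque.
If it is in envelope 1 (prior 1/5): the presenter opened envelope 1, so this case is ruled out; weight (1/5)·0 = 0.
If it is in any of envelopes 2, 3, 4, and 5 (prior 1/5 each): envelope 1 is the lowest-numbered option available, probability 1; weight (1/5)·1 = 1/5 each.
The weights sum to 4/5.
So P(the cheque in envelope 3 | the presenter opened envelope 1) = (1/5) / (4/5) = 1/4.

1/4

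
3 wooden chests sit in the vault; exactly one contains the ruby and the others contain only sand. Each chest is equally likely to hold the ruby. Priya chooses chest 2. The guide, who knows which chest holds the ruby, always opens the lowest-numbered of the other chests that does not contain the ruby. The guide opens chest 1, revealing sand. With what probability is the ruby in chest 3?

Apply Bayes' rule, conditioning on where the ruby actually is.
If it is in chest 1 (prior 1/3): the guide opened chest 1, so this case is ruled out; weight (1/3)·0 = 0.
If it is in either of chests 2 and 3 (prior 1/3 each): chest 1 is the lowest-numbered option available, probability 1; weight (1/3)·1 = 1/3 each.
The weights sum to 2/3.
So P(the ruby in chest 3 | the guide opened chest 1) = (1/3) / (2/3) = 1/2.

1/2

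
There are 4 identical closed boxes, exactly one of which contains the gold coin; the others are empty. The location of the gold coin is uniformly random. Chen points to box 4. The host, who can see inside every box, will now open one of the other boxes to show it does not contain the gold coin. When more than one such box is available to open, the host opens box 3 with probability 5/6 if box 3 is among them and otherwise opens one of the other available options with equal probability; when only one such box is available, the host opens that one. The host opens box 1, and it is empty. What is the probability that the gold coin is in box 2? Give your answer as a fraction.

Consider each possible location of the gold coin in turn.
If it is in box 1 (prior 1/4): the host opened box 1, so this case is ruled out; weight (1/4)·0 = 0.
If it is in box 2 (prior 1/4): box 3 is available but not opened, probability 1/6; weight (1/4)·(1/6) = 1/24.
If it is in box 3 (prior 1/4): box 3 holds the prize so is unavailable; the host chooses uniformly among the 2 others, probability 1/2; weight (1/4)·(1/2) = 1/8.
If it is in box 4 (prior 1/4): box 3 is available but not opened; box 1 gets probability (1 − 5/6)/2 = 1/12; weight (1/4)·(1/12) = 1/48.
The weights sum to 3/16.
So P(the gold coin in box 2 | the host opened box 1) = (1/24) / (3/16) = 2/9.

2/9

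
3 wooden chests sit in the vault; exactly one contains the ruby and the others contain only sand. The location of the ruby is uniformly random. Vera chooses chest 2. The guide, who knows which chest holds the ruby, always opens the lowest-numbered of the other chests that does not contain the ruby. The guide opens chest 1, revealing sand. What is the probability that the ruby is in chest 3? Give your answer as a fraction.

Consider each possible location of the ruby in turn.
If it is in chest 1 (prior 1/3): the guide opened chest 1, so this case is ruled out; weight (1/3)·0 = 0.
If it is in either of chests 2 and 3 (prior 1/3 each): chest 1 is the lowest-numbered option available, probability 1; weight (1/3)·1 = 1/3 each.
The weights sum to 2/3.
So P(the ruby in chest 3 | the guide opened chest 1) = (1/3) / (2/3) = 1/2.

1/2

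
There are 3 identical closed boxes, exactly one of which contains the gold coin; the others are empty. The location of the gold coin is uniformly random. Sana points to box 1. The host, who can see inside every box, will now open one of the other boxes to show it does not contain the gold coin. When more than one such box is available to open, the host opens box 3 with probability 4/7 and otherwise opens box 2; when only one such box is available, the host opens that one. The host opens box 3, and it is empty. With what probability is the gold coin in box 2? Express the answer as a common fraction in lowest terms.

7/11

Consider each possible location of the gold coin in turn.
If it is in box 1 (prior 1/3): box 3 is available, opened with probability 4/7; weight (1/3)·(4/7) = 4/21.
If it is in box 2 (prior 1/3): only box 3 is available, probability 1; weight (1/3)·1 = 1/3.
If it is in box 3 (prior 1/3): the host opened box 3, so this case is ruled out; weight (1/3)·0 = 0.
The weights sum to 11/21.
So P(the gold coin in box 2 | the host opened box 3) = (1/3) / (11/21) = 7/11.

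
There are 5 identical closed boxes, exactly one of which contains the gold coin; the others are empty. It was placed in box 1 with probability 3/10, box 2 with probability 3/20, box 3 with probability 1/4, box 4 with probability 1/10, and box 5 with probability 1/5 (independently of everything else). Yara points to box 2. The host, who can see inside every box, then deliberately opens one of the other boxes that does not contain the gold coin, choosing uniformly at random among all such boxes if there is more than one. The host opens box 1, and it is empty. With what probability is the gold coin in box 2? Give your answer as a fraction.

Apply Bayes' rule, conditioning on where the gold coin actually is.
If it is in box 1 (prior 3/10): the host opened box 1, so this case is ruled out; weight (3/10)·0 = 0.
If it is in box 2 (prior 3/20): the host has 4 equally likely choices, so probability 1/4; weight (3/20)·(1/4) = 3/80.
If it is in box 3 (prior 1/4): the host has 3 equally likely choices, so probability 1/3; weight (1/4)·(1/3) = 1/12.
If it is in box 4 (prior 1/10): the host has 3 equally likely choices, so probability 1/3; weight (1/10)·(1/3) = 1/30.
If it is in box 5 (prior 1/5): the host has 3 equally likely choices, so probability 1/3; weight (1/5)·(1/3) = 1/15.
The weights sum to 53/240.
So P(the gold coin in box 2 | the host opened box 1) = (3/80) / (53/240) = 9/53.

9/53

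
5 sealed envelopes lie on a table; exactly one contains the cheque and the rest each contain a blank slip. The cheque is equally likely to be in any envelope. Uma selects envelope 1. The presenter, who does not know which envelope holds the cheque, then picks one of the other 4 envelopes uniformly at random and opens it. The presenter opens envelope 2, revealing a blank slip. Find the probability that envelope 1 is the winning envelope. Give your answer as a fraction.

Because the presenter chose which envelope to open without knowing where the cheque is, the choice is independent of the prize location. Learning that envelope 2 does not hold the cheque simply rules out that one location and leaves the remaining 4 envelopes still equally likely by symmetry.
So P(the cheque in envelope 1) = 1/4.

1/4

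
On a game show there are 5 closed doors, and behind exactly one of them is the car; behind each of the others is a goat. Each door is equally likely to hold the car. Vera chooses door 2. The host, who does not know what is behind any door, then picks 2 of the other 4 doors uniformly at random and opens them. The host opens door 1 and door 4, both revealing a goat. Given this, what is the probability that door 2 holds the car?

1/3

Consider each possible location of the car in turn.
If it is behind either of doors 1 and 4 (prior 1/5 each): that door was opened and seen not to hold the prize — ruled out; weight (1/5)·0 = 0 each.
If it is behind any of doors 2, 3, and 5 (prior 1/5 each): the host picks exactly this set with probability 1/6 regardless, and none is the prize; weight (1/5)·(1/6) = 1/30 each.
The weights sum to 1/10.
So P(the car behind door 2 | the host opened door 1 and door 4) = (1/30) / (1/10) = 1/3.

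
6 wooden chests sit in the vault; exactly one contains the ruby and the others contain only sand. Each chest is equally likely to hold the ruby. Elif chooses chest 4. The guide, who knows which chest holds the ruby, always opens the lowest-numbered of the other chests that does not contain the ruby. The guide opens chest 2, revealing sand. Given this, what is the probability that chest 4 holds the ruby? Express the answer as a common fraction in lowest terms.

Condition on the true location of the ruby.
If it is in chest 1 (prior 1/6): chest 2 is the lowest-numbered option available, probability 1; weight (1/6)·1 = 1/6.
If it is in chest 2 (prior 1/6): the guide opened chest 2, so this case is ruled out; weight (1/6)·0 = 0.
If it is in any of chests 3, 4, 5, and 6 (prior 1/6 each): the guide would have opened chest 1 instead, probability 0; weight (1/6)·0 = 0 each.
The weights sum to 1/6.
So P(the ruby in chest 4 | the guide opened chest 2) = 0 / (1/6) = 0.

0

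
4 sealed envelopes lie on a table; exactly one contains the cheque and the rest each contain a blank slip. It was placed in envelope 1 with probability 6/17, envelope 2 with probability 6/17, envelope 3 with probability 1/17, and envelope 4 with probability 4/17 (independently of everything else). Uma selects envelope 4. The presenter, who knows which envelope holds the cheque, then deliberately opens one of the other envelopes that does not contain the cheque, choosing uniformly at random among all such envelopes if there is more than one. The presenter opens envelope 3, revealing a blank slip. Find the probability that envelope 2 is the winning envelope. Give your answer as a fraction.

9/22

Condition on the true location of the cheque.
If it is in either of envelopes 1 and 2 (prior 6/17 each): the presenter has 2 equally likely choices, so probability 1/2; weight (6/17)·(1/2) = 3/17 each.
If it is in envelope 3 (prior 1/17): the presenter opened envelope 3, so this case is ruled out; weight (1/17)·0 = 0.
If it is in envelope 4 (prior 4/17): the presenter has 3 equally likely choices, so probability 1/3; weight (4/17)·(1/3) = 4/51.
The weights sum to 22/51.
So P(the cheque in envelope 2 | the presenter opened envelope 3) = (3/17) / (22/51) = 9/22.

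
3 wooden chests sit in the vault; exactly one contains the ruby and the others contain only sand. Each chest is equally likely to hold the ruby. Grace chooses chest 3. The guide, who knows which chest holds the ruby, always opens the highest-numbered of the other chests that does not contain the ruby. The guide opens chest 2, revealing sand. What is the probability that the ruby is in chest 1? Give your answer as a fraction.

Condition on the true location of the ruby.
If it is in either of chests 1 and 3 (prior 1/3 each): chest 2 is the highest-numbered option available, probability 1; weight (1/3)·1 = 1/3 each.
If it is in chest 2 (prior 1/3): the guide opened chest 2, so this case is ruled out; weight (1/3)·0 = 0.
The weights sum to 2/3.
So P(the ruby in chest 1 | the guide opened chest 2) = (1/3) / (2/3) = 1/2.

1/2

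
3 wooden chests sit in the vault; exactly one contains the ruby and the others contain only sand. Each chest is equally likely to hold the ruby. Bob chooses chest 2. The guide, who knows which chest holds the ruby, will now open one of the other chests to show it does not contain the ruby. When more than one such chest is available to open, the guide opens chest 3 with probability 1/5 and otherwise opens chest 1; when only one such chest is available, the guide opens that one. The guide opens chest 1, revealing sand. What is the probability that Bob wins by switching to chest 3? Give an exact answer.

5/9

Condition on the true location of the ruby.
If it is in chest 1 (prior 1/3): the guide opened chest 1, so this case is ruled out; weight (1/3)·0 = 0.
If it is in chest 2 (prior 1/3): chest 3 is available but not opened, probability 4/5; weight (1/3)·(4/5) = 4/15.
If it is in chest 3 (prior 1/3): only chest 1 is available, probability 1; weight (1/3)·1 = 1/3.
The weights sum to 3/5.
So P(the ruby in chest 3 | the guide opened chest 1) = (1/3) / (3/5) = 5/9.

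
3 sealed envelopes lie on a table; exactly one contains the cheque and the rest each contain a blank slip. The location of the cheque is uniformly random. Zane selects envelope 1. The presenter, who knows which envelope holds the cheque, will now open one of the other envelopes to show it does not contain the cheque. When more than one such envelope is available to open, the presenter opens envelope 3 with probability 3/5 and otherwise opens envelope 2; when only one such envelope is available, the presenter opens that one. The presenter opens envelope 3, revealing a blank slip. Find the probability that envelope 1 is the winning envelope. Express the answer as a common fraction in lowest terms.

Apply Bayes' rule, conditioning on where the cheque actually is.
If it is in envelope 1 (prior 1/3): envelope 3 is available, opened with probability 3/5; weight (1/3)·(3/5) = 1/5.
If it is in envelope 2 (prior 1/3): only envelope 3 is available, probability 1; weight (1/3)·1 = 1/3.
If it is in envelope 3 (prior 1/3): the presenter opened envelope 3, so this case is ruled out; weight (1/3)·0 = 0.
The weights sum to 8/15.
So P(the cheque in envelope 1 | the presenter opened envelope 3) = (1/5) / (8/15) = 3/8.

3/8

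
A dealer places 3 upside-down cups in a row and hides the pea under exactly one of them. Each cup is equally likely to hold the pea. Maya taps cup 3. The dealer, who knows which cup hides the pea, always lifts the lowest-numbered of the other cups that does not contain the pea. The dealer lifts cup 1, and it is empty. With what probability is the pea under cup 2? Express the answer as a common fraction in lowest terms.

Apply Bayes' rule, conditioning on where the pea actually is.
If it is under cup 1 (prior 1/3): the dealer opened cup 1, so this case is ruled out; weight (1/3)·0 = 0.
If it is under either of cups 2 and 3 (prior 1/3 each): cup 1 is the lowest-numbered option available, probability 1; weight (1/3)·1 = 1/3 each.
The weights sum to 2/3.
So P(the pea under cup 2 | the dealer opened cup 1) = (1/3) / (2/3) = 1/2.

1/2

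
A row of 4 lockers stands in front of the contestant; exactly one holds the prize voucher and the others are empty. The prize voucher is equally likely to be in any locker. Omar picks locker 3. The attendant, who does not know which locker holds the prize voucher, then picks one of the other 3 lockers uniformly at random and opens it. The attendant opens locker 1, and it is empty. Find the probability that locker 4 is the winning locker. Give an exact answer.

1/3

Because the attendant chose which locker to open without knowing where the prize voucher is, the choice is independent of the prize location. Learning that locker 1 does not hold the prize voucher simply rules out that one location and leaves the remaining 3 lockers still equally likely by symmetry.
So P(the prize voucher in locker 4) = 1/3.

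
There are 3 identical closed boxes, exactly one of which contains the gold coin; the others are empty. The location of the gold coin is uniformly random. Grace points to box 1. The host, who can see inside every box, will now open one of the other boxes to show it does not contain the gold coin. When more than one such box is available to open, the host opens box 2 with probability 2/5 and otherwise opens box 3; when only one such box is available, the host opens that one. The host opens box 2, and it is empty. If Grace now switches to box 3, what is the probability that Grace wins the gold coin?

Condition on the true location of the gold coin.
If it is in box 1 (prior 1/3): box 2 is available, opened with probability 2/5; weight (1/3)·(2/5) = 2/15.
If it is in box 2 (prior 1/3): the host opened box 2, so this case is ruled out; weight (1/3)·0 = 0.
If it is in box 3 (prior 1/3): only box 2 is available, probability 1; weight (1/3)·1 = 1/3.
The weights sum to 7/15.
So P(the gold coin in box 3 | the host opened box 2) = (1/3) / (7/15) = 5/7.

5/7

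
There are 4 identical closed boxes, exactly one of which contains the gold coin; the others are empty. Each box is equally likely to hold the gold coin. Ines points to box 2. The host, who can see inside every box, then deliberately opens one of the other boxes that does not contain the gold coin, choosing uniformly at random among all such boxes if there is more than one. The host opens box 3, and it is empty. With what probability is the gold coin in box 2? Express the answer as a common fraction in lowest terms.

Apply Bayes' rule, conditioning on where the gold coin actually is.
If it is in either of boxes 1 and 4 (prior 1/4 each): the host has 2 equally likely choices, so probability 1/2; weight (1/4)·(1/2) = 1/8 each.
If it is in box 2 (prior 1/4): the host has 3 equally likely choices, so probability 1/3; weight (1/4)·(1/3) = 1/12.
If it is in box 3 (prior 1/4): the host opened box 3, so this case is ruled out; weight (1/4)·0 = 0.
The weights sum to 1/3.
So P(the gold coin in box 2 | the host opened box 3) = (1/12) / (1/3) = 1/4.

1/4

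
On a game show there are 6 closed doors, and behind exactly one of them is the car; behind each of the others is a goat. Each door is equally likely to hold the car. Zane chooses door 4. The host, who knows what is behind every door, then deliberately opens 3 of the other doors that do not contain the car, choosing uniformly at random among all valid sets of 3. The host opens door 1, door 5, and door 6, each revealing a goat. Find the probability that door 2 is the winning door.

5/12

Consider each possible location of the car in turn.
If it is behind any of doors 1, 5, and 6 (prior 1/6 each): that door was opened and seen not to hold the prize — ruled out; weight (1/6)·0 = 0 each.
If it is behind either of doors 2 and 3 (prior 1/6 each): the host has 4 equally likely choices, so probability 1/4; weight (1/6)·(1/4) = 1/24 each.
If it is behind door 4 (prior 1/6): the host has 10 equally likely choices, so probability 1/10; weight (1/6)·(1/10) = 1/60.
The weights sum to 1/10.
So P(the car behind door 2 | the host opened door 1, door 5, and door 6) = (1/24) / (1/10) = 5/12.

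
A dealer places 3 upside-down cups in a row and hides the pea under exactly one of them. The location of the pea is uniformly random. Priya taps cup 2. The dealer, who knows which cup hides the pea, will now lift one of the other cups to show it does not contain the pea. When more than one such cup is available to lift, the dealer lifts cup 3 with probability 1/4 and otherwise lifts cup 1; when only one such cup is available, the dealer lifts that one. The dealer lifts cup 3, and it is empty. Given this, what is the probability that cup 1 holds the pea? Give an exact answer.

Condition on the true location of the pea.
If it is under cup 1 (prior 1/3): only cup 3 is available, probability 1; weight (1/3)·1 = 1/3.
If it is under cup 2 (prior 1/3): cup 3 is available, opened with probability 1/4; weight (1/3)·(1/4) = 1/12.
If it is under cup 3 (prior 1/3): the dealer opened cup 3, so this case is ruled out; weight (1/3)·0 = 0.
The weights sum to 5/12.
So P(the pea under cup 1 | the dealer opened cup 3) = (1/3) / (5/12) = 4/5.

4/5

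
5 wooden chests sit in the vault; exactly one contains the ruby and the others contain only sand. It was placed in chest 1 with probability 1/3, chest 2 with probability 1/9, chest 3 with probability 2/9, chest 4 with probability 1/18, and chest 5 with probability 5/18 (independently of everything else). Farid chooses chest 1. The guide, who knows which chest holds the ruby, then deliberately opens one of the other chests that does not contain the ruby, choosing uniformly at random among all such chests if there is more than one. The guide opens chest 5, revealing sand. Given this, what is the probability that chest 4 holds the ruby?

Consider each possible location of the ruby in turn.
If it is in chest 1 (prior 1/3): the guide has 4 equally likely choices, so probability 1/4; weight (1/3)·(1/4) = 1/12.
If it is in chest 2 (prior 1/9): the guide has 3 equally likely choices, so probability 1/3; weight (1/9)·(1/3) = 1/27.
If it is in chest 3 (prior 2/9): the guide has 3 equally likely choices, so probability 1/3; weight (2/9)·(1/3) = 2/27.
If it is in chest 4 (prior 1/18): the guide has 3 equally likely choices, so probability 1/3; weight (1/18)·(1/3) = 1/54.
If it is in chest 5 (prior 5/18): the guide opened chest 5, so this case is ruled out; weight (5/18)·0 = 0.
The weights sum to 23/108.
So P(the ruby in chest 4 | the guide opened chest 5) = (1/54) / (23/108) = 2/23.

2/23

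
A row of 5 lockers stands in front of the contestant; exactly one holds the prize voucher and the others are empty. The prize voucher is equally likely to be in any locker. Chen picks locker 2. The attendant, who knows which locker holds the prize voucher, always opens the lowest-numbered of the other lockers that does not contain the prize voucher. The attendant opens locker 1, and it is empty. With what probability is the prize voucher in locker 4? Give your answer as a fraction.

1/4

Consider each possible location of the prize voucher in turn.
If it is in locker 1 (prior 1/5): the attendant opened locker 1, so this case is ruled out; weight (1/5)·0 = 0.
If it is in any of lockers 2, 3, 4, and 5 (prior 1/5 each): locker 1 is the lowest-numbered option available, probability 1; weight (1/5)·1 = 1/5 each.
The weights sum to 4/5.
So P(the prize voucher in locker 4 | the attendant opened locker 1) = (1/5) / (4/5) = 1/4.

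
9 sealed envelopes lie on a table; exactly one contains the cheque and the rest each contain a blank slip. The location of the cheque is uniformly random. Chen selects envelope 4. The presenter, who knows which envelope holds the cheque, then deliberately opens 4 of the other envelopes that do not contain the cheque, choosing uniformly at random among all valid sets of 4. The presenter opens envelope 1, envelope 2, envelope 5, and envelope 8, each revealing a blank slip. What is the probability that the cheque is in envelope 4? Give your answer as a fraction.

Condition on the true location of the cheque.
If it is in any of envelopes 1, 2, 5, and 8 (prior 1/9 each): that envelope was opened and seen not to hold the prize — ruled out; weight (1/9)·0 = 0 each.
If it is in any of envelopes 3, 6, 7, and 9 (prior 1/9 each): the presenter has 35 equally likely choices, so probability 1/35; weight (1/9)·(1/35) = 1/315 each.
If it is in envelope 4 (prior 1/9): the presenter has 70 equally likely choices, so probability 1/70; weight (1/9)·(1/70) = 1/630.
The weights sum to 1/70.
So P(the cheque in envelope 4 | the presenter opened envelope 1, envelope 2, envelope 5, and envelope 8) = (1/630) / (1/70) = 1/9.

1/9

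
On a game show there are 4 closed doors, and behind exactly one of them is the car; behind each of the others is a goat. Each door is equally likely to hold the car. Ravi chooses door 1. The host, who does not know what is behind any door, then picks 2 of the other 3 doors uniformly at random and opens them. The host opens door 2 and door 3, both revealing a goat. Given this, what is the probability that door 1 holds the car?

1/2

Apply Bayes' rule, conditioning on where the car actually is.
If it is behind either of doors 1 and 4 (prior 1/4 each): the host picks exactly this set with probability 1/3 regardless, and none is the prize; weight (1/4)·(1/3) = 1/12 each.
If it is behind either of doors 2 and 3 (prior 1/4 each): that door was opened and seen not to hold the prize — ruled out; weight (1/4)·0 = 0 each.
The weights sum to 1/6.
So P(the car behind door 1 | the host opened door 2 and door 3) = (1/12) / (1/6) = 1/2.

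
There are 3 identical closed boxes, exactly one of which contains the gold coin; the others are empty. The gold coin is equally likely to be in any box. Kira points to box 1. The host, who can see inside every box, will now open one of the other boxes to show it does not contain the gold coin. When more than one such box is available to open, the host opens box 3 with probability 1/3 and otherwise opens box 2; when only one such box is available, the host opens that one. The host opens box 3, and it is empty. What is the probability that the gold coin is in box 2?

Condition on the true location of the gold coin.
If it is in box 1 (prior 1/3): box 3 is available, opened with probability 1/3; weight (1/3)·(1/3) = 1/9.
If it is in box 2 (prior 1/3): only box 3 is available, probability 1; weight (1/3)·1 = 1/3.
If it is in box 3 (prior 1/3): the host opened box 3, so this case is ruled out; weight (1/3)·0 = 0.
The weights sum to 4/9.
So P(the gold coin in box 2 | the host opened box 3) = (1/3) / (4/9) = 3/4.

3/4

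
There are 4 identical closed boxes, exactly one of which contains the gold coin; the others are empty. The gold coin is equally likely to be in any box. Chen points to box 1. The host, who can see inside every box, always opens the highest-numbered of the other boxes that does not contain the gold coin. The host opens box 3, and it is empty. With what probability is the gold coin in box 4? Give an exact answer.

1

Consider each possible location of the gold coin in turn.
If it is in either of boxes 1 and 2 (prior 1/4 each): the host would have opened box 4 instead, probability 0; weight (1/4)·0 = 0 each.
If it is in box 3 (prior 1/4): the host opened box 3, so this case is ruled out; weight (1/4)·0 = 0.
If it is in box 4 (prior 1/4): box 3 is the highest-numbered option available, probability 1; weight (1/4)·1 = 1/4.
The weights sum to 1/4.
So P(the gold coin in box 4 | the host opened box 3) = (1/4) / (1/4) = 1.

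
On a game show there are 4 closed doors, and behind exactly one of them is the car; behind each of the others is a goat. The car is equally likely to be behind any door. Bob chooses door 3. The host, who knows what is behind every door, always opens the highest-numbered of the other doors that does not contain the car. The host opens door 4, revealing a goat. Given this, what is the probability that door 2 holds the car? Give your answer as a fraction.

Condition on the true location of the car.
If it is behind any of doors 1, 2, and 3 (prior 1/4 each): door 4 is the highest-numbered option available, probability 1; weight (1/4)·1 = 1/4 each.
If it is behind door 4 (prior 1/4): the host opened door 4, so this case is ruled out; weight (1/4)·0 = 0.
The weights sum to 3/4.
So P(the car behind door 2 | the host opened door 4) = (1/4) / (3/4) = 1/3.

1/3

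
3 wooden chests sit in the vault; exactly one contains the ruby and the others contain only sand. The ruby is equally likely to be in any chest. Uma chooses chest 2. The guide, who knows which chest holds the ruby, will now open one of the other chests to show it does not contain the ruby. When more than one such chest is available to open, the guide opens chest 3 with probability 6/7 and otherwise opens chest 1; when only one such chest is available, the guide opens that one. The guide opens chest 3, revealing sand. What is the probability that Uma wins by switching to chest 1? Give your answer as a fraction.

7/13

Apply Bayes' rule, conditioning on where the ruby actually is.
If it is in chest 1 (prior 1/3): only chest 3 is available, probability 1; weight (1/3)·1 = 1/3.
If it is in chest 2 (prior 1/3): chest 3 is available, opened with probability 6/7; weight (1/3)·(6/7) = 2/7.
If it is in chest 3 (prior 1/3): the guide opened chest 3, so this case is ruled out; weight (1/3)·0 = 0.
The weights sum to 13/21.
So P(the ruby in chest 1 | the guide opened chest 3) = (1/3) / (13/21) = 7/13.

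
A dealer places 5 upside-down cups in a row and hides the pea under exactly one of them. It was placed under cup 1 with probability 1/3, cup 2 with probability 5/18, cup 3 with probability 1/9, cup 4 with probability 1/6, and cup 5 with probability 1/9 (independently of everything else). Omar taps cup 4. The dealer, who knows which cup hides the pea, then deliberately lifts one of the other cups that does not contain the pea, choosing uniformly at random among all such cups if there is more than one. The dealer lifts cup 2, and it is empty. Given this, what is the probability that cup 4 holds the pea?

9/49

Consider each possible location of the pea in turn.
If it is under cup 1 (prior 1/3): the dealer has 3 equally likely choices, so probability 1/3; weight (1/3)·(1/3) = 1/9.
If it is under cup 2 (prior 5/18): the dealer opened cup 2, so this case is ruled out; weight (5/18)·0 = 0.
If it is under either of cups 3 and 5 (prior 1/9 each): the dealer has 3 equally likely choices, so probability 1/3; weight (1/9)·(1/3) = 1/27 each.
If it is under cup 4 (prior 1/6): the dealer has 4 equally likely choices, so probability 1/4; weight (1/6)·(1/4) = 1/24.
The weights sum to 49/216.
So P(the pea under cup 4 | the dealer opened cup 2) = (1/24) / (49/216) = 9/49.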